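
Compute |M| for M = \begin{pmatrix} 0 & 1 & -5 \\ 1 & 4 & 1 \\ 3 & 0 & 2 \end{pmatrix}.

|M| = 61

Expand along column 1:
  − 1 · |1 -5; 0 2| = −1·(2 − 0) = -2
  + 3 · |1 -5; 4 1| = 3·(1 − (-20)) = 63
Sum: (-2) + (63) = 61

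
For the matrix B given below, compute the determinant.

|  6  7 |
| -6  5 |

det(B) = 6·5 − 7·(-6) = 30 − (-42) = 72

det(B) = 72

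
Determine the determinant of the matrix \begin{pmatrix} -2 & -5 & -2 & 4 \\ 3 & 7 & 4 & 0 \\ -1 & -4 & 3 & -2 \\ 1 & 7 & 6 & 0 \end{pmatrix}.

Expand along column 4 (it has 2 zeros):
  − (4) · M_14   where M_14 = det([3 7 4; -1 -4 3; 1 7 6]) = -84
  − (-2) · M_34   where M_34 = det([-2 -5 -2; 3 7 4; 1 7 6]) = 14
det = (-1)·(4)·(-84) + (-1)·(-2)·(14) = 364

The determinant is 364.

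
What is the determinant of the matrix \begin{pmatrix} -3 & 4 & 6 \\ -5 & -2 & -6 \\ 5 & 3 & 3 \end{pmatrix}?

-126

Expand along row 1:
  + (-3) · |-2 -6; 3 3| = (-3)·(-6 − (-18)) = -36
  − 4 · |-5 -6; 5 3| = −4·(-15 − (-30)) = -60
  + 6 · |-5 -2; 5 3| = 6·(-15 − (-10)) = -30
Sum: (-36) + (-60) + (-30) = -126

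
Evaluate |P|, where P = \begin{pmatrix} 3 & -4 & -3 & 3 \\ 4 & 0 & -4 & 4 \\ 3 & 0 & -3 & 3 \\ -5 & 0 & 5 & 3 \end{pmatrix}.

0

Expand along column 2 (it has 3 zeros):
  − (-4) · M_12   where M_12 = det([4 -4 4; 3 -3 3; -5 5 3]) = 0
det = (-1)·(-4)·(0) = 0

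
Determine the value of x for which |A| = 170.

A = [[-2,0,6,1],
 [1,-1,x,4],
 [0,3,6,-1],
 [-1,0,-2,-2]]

-8

Expanding along the row containing x, det(A) is linear in x: det(A) = (-15)·x + (50).
Set (-15)·x + (50) = 170  ⇒  (-15)·x = 120  ⇒  x = -8.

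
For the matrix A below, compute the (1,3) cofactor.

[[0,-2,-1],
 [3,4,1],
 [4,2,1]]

-10

Delete row 1 and column 3; the remaining 2×2 submatrix is [3 4; 4 2].
Its determinant is 3·2 − 4·4 = -10.
The cofactor carries sign (−1)^(1+3) = +1, so C_{1,3} = +(-10) = -10.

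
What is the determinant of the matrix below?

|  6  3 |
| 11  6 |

det = 6·6 − 3·11 = 36 − 33 = 3

The determinant is 3.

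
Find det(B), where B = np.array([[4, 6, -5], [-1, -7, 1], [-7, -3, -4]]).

288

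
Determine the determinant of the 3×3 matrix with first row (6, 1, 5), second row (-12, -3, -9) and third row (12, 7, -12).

Expand along row 1:
  + 6 · |-3 -9; 7 -12| = 6·(36 − (-63)) = 594
  − 1 · |-12 -9; 12 -12| = −1·(144 − (-108)) = -252
  + 5 · |-12 -3; 12 7| = 5·(-84 − (-36)) = -240
Sum: (594) + (-252) + (-240) = 102

102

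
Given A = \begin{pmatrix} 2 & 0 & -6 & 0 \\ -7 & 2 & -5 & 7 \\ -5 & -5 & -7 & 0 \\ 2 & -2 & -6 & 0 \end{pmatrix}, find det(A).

|A| = -616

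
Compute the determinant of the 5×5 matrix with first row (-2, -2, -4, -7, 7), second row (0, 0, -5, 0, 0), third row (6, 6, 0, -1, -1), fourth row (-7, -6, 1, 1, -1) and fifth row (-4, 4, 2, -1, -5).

-2500

Expand along row 2 (it has 4 zeros):
  − (-5) · M_23   where M_23 = det([-2 -2 -7 7; 6 6 -1 -1; -7 -6 1 -1; -4 4 -1 -5]) = -500
det = (-1)·(-5)·(-500) = -2500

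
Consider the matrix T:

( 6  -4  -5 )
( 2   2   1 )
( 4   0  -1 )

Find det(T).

The determinant is 4.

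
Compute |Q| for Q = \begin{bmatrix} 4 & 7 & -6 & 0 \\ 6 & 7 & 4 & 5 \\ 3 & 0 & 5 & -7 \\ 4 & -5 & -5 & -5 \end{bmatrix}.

5745

Expand along row 1 (it has 1 zero):
  + (4) · M_11   where M_11 = det([7 4 5; 0 5 -7; -5 -5 -5]) = -155
  − (7) · M_12   where M_12 = det([6 4 5; 3 5 -7; 4 -5 -5]) = -587
  + (-6) · M_13   where M_13 = det([6 7 5; 3 0 -7; 4 -5 -5]) = -376
det = (+1)·(4)·(-155) + (-1)·(7)·(-587) + (+1)·(-6)·(-376) = 5745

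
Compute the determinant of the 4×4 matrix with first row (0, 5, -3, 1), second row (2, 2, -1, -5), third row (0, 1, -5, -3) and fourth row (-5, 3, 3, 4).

The determinant is -614.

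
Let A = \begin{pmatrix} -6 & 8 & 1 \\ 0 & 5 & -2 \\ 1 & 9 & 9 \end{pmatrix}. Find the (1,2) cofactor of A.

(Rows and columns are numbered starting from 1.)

Delete row 1 and column 2; the remaining 2×2 submatrix is [0 -2; 1 9].
Its determinant is 0·9 − (-2)·1 = 2.
The cofactor carries sign (−1)^(1+2) = −1, so C_{1,2} = −(2) = -2.

The cofactor is -2.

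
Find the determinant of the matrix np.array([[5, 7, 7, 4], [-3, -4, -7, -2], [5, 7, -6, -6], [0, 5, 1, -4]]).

The determinant is 892.

Expand along row 4 (it has 1 zero):
  + (5) · M_42   where M_42 = det([5 7 4; -3 -7 -2; 5 -6 -6]) = 166
  − (1) · M_43   where M_43 = det([5 7 4; -3 -4 -2; 5 7 -6]) = -10
  + (-4) · M_44   where M_44 = det([5 7 7; -3 -4 -7; 5 7 -6]) = -13
det = (+1)·(5)·(166) + (-1)·(1)·(-10) + (+1)·(-4)·(-13) = 892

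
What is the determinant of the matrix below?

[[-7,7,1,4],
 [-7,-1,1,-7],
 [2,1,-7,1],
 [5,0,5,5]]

The determinant is 265.

Expand along row 4 (it has 1 zero):
  − (5) · M_41   where M_41 = det([7 1 4; -1 1 -7; 1 -7 1]) = -318
  − (5) · M_43   where M_43 = det([-7 7 4; -7 -1 -7; 2 1 1]) = -111
  + (5) · M_44   where M_44 = det([-7 7 1; -7 -1 1; 2 1 -7]) = -376
det = (-1)·(5)·(-318) + (-1)·(5)·(-111) + (+1)·(5)·(-376) = 265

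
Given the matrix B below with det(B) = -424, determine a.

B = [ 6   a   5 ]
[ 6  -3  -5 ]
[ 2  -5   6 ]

1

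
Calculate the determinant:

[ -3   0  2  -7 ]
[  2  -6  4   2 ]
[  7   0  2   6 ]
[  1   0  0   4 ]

Expand along column 2 (it has 3 zeros):
  + (-6) · M_22   where M_22 = det([-3 2 -7; 7 2 6; 1 0 4]) = -54
det = (+1)·(-6)·(-54) = 324

324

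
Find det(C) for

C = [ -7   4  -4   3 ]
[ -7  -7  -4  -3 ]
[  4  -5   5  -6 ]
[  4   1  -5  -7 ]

Expand along row 1:
  + (-7) · M_11   where M_11 = det([-7 -4 -3; -5 5 -6; 1 -5 -7]) = 559
  − (4) · M_12   where M_12 = det([-7 -4 -3; 4 5 -6; 4 -5 -7]) = 559
  + (-4) · M_13   where M_13 = det([-7 -7 -3; 4 -5 -6; 4 1 -7]) = -387
  − (3) · M_14   where M_14 = det([-7 -7 -4; 4 -5 5; 4 1 -5]) = -516
det = (+1)·(-7)·(559) + (-1)·(4)·(559) + (+1)·(-4)·(-387) + (-1)·(3)·(-516) = -3053

The determinant is -3053.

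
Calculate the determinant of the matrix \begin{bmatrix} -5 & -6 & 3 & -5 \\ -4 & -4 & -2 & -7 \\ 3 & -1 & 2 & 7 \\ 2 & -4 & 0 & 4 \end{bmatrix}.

The determinant is -90.

Expand along row 4 (it has 1 zero):
  − (2) · M_41   where M_41 = det([-6 3 -5; -4 -2 -7; -1 2 7]) = 155
  + (-4) · M_42   where M_42 = det([-5 3 -5; -4 -2 -7; 3 2 7]) = 31
  + (4) · M_44   where M_44 = det([-5 -6 3; -4 -4 -2; 3 -1 2]) = 86
det = (-1)·(2)·(155) + (+1)·(-4)·(31) + (+1)·(4)·(86) = -90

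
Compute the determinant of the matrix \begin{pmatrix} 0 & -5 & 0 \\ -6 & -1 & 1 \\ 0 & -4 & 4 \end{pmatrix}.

Expand along column 1:
  − (-6) · |-5 0; -4 4| = −(-6)·(-20 − 0) = -120

-120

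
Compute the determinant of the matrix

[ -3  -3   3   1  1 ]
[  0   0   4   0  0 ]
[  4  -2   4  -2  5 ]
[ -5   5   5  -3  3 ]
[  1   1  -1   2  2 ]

2968

Expand along row 2 (it has 4 zeros):
  − (4) · M_23   where M_23 = det([-3 -3 1 1; 4 -2 -2 5; -5 5 -3 3; 1 1 2 2]) = -742
det = (-1)·(4)·(-742) = 2968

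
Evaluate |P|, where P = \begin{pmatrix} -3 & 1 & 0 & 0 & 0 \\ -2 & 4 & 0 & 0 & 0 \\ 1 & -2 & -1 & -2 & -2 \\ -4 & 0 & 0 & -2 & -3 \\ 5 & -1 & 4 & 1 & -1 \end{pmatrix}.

-30

P is block lower-triangular with a 2×2 block and a 3×3 block on the diagonal, so its determinant equals the product of the determinants of the diagonal blocks.
det of the 2×2 block = -10
det of the 3×3 block = 3
det = (-10)·(3) = -30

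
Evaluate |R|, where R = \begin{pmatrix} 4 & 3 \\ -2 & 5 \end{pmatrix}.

|R| = 26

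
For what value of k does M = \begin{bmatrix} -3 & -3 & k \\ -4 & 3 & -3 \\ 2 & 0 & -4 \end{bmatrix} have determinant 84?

3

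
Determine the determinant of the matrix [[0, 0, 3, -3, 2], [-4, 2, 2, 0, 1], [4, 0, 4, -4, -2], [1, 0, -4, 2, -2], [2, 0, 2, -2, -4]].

Expand along column 2 (it has 4 zeros):
  + (2) · M_22   where M_22 = det([0 3 -3 2; 4 4 -4 -2; 1 -4 2 -2; 2 2 -2 -4]) = -72
det = (+1)·(2)·(-72) = -144

-144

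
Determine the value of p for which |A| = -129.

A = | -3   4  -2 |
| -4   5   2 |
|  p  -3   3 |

-5

Expanding along the column containing p, det(A) is linear in p: det(A) = (18)·p + (-39).
Set (18)·p + (-39) = -129  ⇒  (18)·p = -90  ⇒  p = -5.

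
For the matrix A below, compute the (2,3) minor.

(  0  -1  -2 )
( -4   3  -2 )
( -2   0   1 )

Delete row 2 and column 3; the remaining 2×2 submatrix is [0 -1; -2 0].
Its determinant is 0·0 − (-1)·(-2) = -2.

The minor is -2.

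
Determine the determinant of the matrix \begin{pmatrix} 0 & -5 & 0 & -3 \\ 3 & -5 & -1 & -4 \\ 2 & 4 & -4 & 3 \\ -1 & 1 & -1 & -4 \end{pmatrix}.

Expand along row 1 (it has 2 zeros):
  − (-5) · M_12   where M_12 = det([3 -1 -4; 2 -4 3; -1 -1 -4]) = 76
  − (-3) · M_14   where M_14 = det([3 -5 -1; 2 4 -4; -1 1 -1]) = -36
det = (-1)·(-5)·(76) + (-1)·(-3)·(-36) = 272

272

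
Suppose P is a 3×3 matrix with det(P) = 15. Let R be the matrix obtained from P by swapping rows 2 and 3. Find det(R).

Swapping two rows multiplies the determinant by −1.
det(R) = (-1)·(15) = -15

det(R) = -15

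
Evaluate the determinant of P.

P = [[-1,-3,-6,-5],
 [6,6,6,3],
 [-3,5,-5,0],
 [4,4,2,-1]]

The determinant is 396.

Expand along row 3 (it has 1 zero):
  + (-3) · M_31   where M_31 = det([-3 -6 -5; 6 6 3; 4 2 -1]) = -12
  − (5) · M_32   where M_32 = det([-1 -6 -5; 6 6 3; 4 2 -1]) = -36
  + (-5) · M_33   where M_33 = det([-1 -3 -5; 6 6 3; 4 4 -1]) = -36
det = (+1)·(-3)·(-12) + (-1)·(5)·(-36) + (+1)·(-5)·(-36) = 396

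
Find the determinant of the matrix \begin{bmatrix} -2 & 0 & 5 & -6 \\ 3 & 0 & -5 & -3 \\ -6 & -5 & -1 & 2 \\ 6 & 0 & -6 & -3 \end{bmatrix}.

-555

Expand along column 2 (it has 3 zeros):
  − (-5) · M_32   where M_32 = det([-2 5 -6; 3 -5 -3; 6 -6 -3]) = -111
det = (-1)·(-5)·(-111) = -555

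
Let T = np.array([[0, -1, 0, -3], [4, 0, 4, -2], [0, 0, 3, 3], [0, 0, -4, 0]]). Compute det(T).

T is block upper-triangular with a 2×2 block and a 2×2 block on the diagonal, so its determinant equals the product of the determinants of the diagonal blocks.
det of the 2×2 block = 4
det of the 2×2 block = 12
det = (4)·(12) = 48

The determinant is 48.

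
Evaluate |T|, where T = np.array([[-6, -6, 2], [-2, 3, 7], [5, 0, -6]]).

|T| = -60

Expand along row 3:
  + 5 · |-6 2; 3 7| = 5·(-42 − 6) = -240
  + (-6) · |-6 -6; -2 3| = (-6)·(-18 − 12) = 180
Sum: (-240) + (180) = -60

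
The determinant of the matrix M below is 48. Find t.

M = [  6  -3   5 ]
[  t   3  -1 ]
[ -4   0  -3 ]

-6

Expanding along the column containing t, det(M) is linear in t: det(M) = (-9)·t + (-6).
Set (-9)·t + (-6) = 48  ⇒  (-9)·t = 54  ⇒  t = -6.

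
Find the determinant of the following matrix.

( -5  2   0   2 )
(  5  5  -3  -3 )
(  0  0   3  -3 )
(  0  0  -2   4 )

The matrix is block upper-triangular with a 2×2 block and a 2×2 block on the diagonal, so its determinant equals the product of the determinants of the diagonal blocks.
det of the 2×2 block = -35
det of the 2×2 block = 6
det = (-35)·(6) = -210

-210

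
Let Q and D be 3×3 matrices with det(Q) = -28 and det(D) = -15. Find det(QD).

420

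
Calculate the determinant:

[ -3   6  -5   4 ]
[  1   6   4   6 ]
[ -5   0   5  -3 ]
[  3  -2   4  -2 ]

676

Expand along row 3 (it has 1 zero):
  + (-5) · M_31   where M_31 = det([6 -5 4; 6 4 6; -2 4 -2]) = -64
  + (5) · M_33   where M_33 = det([-3 6 4; 1 6 6; 3 -2 -2]) = 40
  − (-3) · M_34   where M_34 = det([-3 6 -5; 1 6 4; 3 -2 4]) = 52
det = (+1)·(-5)·(-64) + (+1)·(5)·(40) + (-1)·(-3)·(52) = 676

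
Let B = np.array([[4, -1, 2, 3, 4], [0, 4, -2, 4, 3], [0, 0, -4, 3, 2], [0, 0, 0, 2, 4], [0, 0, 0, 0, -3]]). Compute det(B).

B is upper triangular, so det(B) is the product of the diagonal entries:
det = (4) · (4) · (-4) · (2) · (-3) = 384

384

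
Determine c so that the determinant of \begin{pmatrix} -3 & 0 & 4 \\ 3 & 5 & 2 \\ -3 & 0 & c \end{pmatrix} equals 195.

Expanding along the row containing c, det(B) is linear in c: det(B) = (-15)·c + (60).
Set (-15)·c + (60) = 195  ⇒  (-15)·c = 135  ⇒  c = -9.

c = -9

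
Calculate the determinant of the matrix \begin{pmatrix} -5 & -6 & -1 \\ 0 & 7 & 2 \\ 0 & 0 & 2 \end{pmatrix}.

The matrix is upper triangular, so the determinant is the product of the diagonal entries:
det = (-5) · (7) · (2) = -70

-70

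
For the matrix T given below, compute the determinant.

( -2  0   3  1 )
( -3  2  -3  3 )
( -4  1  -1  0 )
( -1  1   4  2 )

det(T) = -59

Expand along row 1 (it has 1 zero):
  + (-2) · M_11   where M_11 = det([2 -3 3; 1 -1 0; 1 4 2]) = 17
  + (3) · M_13   where M_13 = det([-3 2 3; -4 1 0; -1 1 2]) = 1
  − (1) · M_14   where M_14 = det([-3 2 -3; -4 1 -1; -1 1 4]) = 28
det = (+1)·(-2)·(17) + (+1)·(3)·(1) + (-1)·(1)·(28) = -59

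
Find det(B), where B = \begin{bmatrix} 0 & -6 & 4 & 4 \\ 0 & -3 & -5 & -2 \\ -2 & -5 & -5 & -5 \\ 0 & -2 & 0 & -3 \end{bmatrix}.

Expand along column 1 (it has 3 zeros):
  + (-2) · M_31   where M_31 = det([-6 4 4; -3 -5 -2; -2 0 -3]) = -150
det = (+1)·(-2)·(-150) = 300

The determinant is 300.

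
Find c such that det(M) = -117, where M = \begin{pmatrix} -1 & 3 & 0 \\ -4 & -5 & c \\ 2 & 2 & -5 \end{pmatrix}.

c = -4

Expanding along the row containing c, det(M) is linear in c: det(M) = (8)·c + (-85).
Set (8)·c + (-85) = -117  ⇒  (8)·c = -32  ⇒  c = -4.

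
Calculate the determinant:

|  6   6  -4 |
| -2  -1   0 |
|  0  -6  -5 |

The determinant is -78.

Expand along row 2:
  − (-2) · |6 -4; -6 -5| = −(-2)·(-30 − 24) = -108
  + (-1) · |6 -4; 0 -5| = (-1)·(-30 − 0) = 30
Sum: (-108) + (30) = -78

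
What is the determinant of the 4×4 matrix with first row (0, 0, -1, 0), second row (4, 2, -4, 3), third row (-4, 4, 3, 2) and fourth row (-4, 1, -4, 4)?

Expand along row 1 (it has 3 zeros):
  + (-1) · M_13   where M_13 = det([4 2 3; -4 4 2; -4 1 4]) = 108
det = (+1)·(-1)·(108) = -108

-108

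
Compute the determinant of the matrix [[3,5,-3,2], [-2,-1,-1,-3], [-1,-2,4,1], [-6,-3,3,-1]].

Expand along row 1:
  + (3) · M_11   where M_11 = det([-1 -1 -3; -2 4 1; -3 3 -1]) = -6
  − (5) · M_12   where M_12 = det([-2 -1 -3; -1 4 1; -6 3 -1]) = -42
  + (-3) · M_13   where M_13 = det([-2 -1 -3; -1 -2 1; -6 -3 -1]) = 24
  − (2) · M_14   where M_14 = det([-2 -1 -1; -1 -2 4; -6 -3 3]) = 18
det = (+1)·(3)·(-6) + (-1)·(5)·(-42) + (+1)·(-3)·(24) + (-1)·(2)·(18) = 84

84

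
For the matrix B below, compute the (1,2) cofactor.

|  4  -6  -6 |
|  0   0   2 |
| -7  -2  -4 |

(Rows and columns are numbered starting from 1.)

-14

Delete row 1 and column 2; the remaining 2×2 submatrix is [0 2; -7 -4].
Its determinant is 0·(-4) − 2·(-7) = 14.
The cofactor carries sign (−1)^(1+2) = −1, so C_{1,2} = −(14) = -14.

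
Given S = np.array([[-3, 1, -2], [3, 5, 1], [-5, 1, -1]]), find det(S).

Expand along row 1:
  + (-3) · |5 1; 1 -1| = (-3)·(-5 − 1) = 18
  − 1 · |3 1; -5 -1| = −1·(-3 − (-5)) = -2
  + (-2) · |3 5; -5 1| = (-2)·(3 − (-25)) = -56
Sum: (18) + (-2) + (-56) = -40

|S| = -40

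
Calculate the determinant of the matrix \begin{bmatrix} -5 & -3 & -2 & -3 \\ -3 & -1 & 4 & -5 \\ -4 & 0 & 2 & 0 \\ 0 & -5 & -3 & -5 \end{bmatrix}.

216

Expand along row 3 (it has 2 zeros):
  + (-4) · M_31   where M_31 = det([-3 -2 -3; -1 4 -5; -5 -3 -5]) = -4
  + (2) · M_33   where M_33 = det([-5 -3 -3; -3 -1 -5; 0 -5 -5]) = 100
det = (+1)·(-4)·(-4) + (+1)·(2)·(100) = 216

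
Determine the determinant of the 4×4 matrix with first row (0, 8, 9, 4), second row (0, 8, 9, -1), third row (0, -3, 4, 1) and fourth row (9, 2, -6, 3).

Expand along column 1 (it has 3 zeros):
  − (9) · M_41   where M_41 = det([8 9 4; 8 9 -1; -3 4 1]) = 295
det = (-1)·(9)·(295) = -2655

The determinant is -2655.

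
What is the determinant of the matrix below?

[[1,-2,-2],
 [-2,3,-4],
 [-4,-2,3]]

Expand along column 1:
  + 1 · |3 -4; -2 3| = 1·(9 − 8) = 1
  − (-2) · |-2 -2; -2 3| = −(-2)·(-6 − 4) = -20
  + (-4) · |-2 -2; 3 -4| = (-4)·(8 − (-6)) = -56
Sum: (1) + (-20) + (-56) = -75

The determinant is -75.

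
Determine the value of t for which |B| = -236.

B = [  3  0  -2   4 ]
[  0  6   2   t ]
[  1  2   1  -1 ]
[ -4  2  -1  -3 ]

Expanding along the row containing t, det(B) is linear in t: det(B) = (-32)·t + (-140).
Set (-32)·t + (-140) = -236  ⇒  (-32)·t = -96  ⇒  t = 3.

t = 3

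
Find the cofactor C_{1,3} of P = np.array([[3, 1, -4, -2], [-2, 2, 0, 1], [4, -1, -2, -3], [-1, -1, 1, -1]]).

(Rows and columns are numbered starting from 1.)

13

Delete row 1 and column 3; the remaining 3×3 submatrix is [-2 2 1; 4 -1 -3; -1 -1 -1].
Its determinant is 13.
The cofactor carries sign (−1)^(1+3) = +1, so C_{1,3} = +(13) = 13.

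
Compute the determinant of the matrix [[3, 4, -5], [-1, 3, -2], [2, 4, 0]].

58

Expand along column 3:
  + (-5) · |-1 3; 2 4| = (-5)·(-4 − 6) = 50
  − (-2) · |3 4; 2 4| = −(-2)·(12 − 8) = 8
Sum: (50) + (8) = 58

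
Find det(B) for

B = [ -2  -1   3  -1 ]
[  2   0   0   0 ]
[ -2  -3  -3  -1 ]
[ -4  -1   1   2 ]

Expand along row 2 (it has 3 zeros):
  − (2) · M_21   where M_21 = det([-1 3 -1; -3 -3 -1; -1 1 2]) = 32
det = (-1)·(2)·(32) = -64

The determinant is -64.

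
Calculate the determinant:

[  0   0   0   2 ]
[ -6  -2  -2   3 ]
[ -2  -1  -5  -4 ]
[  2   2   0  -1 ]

72

Expand along row 1 (it has 3 zeros):
  − (2) · M_14   where M_14 = det([-6 -2 -2; -2 -1 -5; 2 2 0]) = -36
det = (-1)·(2)·(-36) = 72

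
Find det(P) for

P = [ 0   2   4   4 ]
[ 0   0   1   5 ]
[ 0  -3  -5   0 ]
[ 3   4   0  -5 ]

det(P) = -6

Expand along column 1 (it has 3 zeros):
  − (3) · M_41   where M_41 = det([2 4 4; 0 1 5; -3 -5 0]) = 2
det = (-1)·(3)·(2) = -6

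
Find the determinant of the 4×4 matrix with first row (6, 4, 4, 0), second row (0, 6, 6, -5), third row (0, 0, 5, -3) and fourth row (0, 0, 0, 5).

900

The matrix is upper triangular, so the determinant is the product of the diagonal entries:
det = (6) · (6) · (5) · (5) = 900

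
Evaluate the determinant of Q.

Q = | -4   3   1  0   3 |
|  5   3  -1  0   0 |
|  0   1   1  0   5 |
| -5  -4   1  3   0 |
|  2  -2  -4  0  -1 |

-1314

Expand along column 4 (it has 4 zeros):
  + (3) · M_44   where M_44 = det([-4 3 1 3; 5 3 -1 0; 0 1 1 5; 2 -2 -4 -1]) = -438
det = (+1)·(3)·(-438) = -1314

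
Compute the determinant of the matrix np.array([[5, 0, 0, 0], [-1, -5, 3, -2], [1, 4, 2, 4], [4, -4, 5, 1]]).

Expand along row 1 (it has 3 zeros):
  + (5) · M_11   where M_11 = det([-5 3 -2; 4 2 4; -4 5 1]) = -26
det = (+1)·(5)·(-26) = -130

-130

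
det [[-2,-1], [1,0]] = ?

1

det = (-2)·0 − (-1)·1 = 0 − (-1) = 1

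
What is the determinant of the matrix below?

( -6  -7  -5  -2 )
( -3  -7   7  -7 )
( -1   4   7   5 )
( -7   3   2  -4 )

-6729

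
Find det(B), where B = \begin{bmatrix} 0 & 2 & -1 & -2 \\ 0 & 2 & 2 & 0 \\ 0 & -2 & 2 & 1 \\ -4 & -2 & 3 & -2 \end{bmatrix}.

Expand along column 1 (it has 3 zeros):
  − (-4) · M_41   where M_41 = det([2 -1 -2; 2 2 0; -2 2 1]) = -10
det = (-1)·(-4)·(-10) = -40

-40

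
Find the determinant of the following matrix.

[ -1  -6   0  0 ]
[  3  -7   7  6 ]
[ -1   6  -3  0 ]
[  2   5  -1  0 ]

Expand along column 4 (it has 3 zeros):
  + (6) · M_24   where M_24 = det([-1 -6 0; -1 6 -3; 2 5 -1]) = 33
det = (+1)·(6)·(33) = 198

198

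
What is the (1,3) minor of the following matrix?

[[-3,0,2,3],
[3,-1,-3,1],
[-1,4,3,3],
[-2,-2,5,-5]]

Delete row 1 and column 3; the remaining 3×3 submatrix is [3 -1 1; -1 4 3; -2 -2 -5].
Its determinant is -21.

The minor is -21.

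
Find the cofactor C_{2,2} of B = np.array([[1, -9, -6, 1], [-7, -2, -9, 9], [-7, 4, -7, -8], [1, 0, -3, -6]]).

The cofactor is 346.

Delete row 2 and column 2; the remaining 3×3 submatrix is [1 -6 1; -7 -7 -8; 1 -3 -6].
Its determinant is 346.
The cofactor carries sign (−1)^(2+2) = +1, so C_{2,2} = +(346) = 346.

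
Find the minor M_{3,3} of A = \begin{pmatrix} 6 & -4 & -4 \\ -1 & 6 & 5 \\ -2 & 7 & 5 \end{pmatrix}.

32

Delete row 3 and column 3; the remaining 2×2 submatrix is [6 -4; -1 6].
Its determinant is 6·6 − (-4)·(-1) = 32.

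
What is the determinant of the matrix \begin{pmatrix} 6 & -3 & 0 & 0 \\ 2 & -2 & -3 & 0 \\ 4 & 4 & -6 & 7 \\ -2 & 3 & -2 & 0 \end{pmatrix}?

-336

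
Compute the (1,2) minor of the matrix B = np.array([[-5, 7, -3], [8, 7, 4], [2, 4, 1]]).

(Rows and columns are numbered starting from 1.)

The minor is 0.

Delete row 1 and column 2; the remaining 2×2 submatrix is [8 4; 2 1].
Its determinant is 8·1 − 4·2 = 0.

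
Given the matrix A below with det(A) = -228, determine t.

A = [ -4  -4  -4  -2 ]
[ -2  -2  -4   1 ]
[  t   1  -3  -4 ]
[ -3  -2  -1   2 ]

Expanding along the column containing t, det(A) is linear in t: det(A) = (32)·t + (-100).
Set (32)·t + (-100) = -228  ⇒  (32)·t = -128  ⇒  t = -4.

t = -4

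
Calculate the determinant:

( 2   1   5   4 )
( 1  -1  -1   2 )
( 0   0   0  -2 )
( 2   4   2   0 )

60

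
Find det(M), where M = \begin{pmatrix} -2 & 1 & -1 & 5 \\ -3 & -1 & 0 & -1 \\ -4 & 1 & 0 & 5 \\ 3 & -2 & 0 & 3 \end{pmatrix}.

Expand along column 3 (it has 3 zeros):
  + (-1) · M_13   where M_13 = det([-3 -1 -1; -4 1 5; 3 -2 3]) = -71
det = (+1)·(-1)·(-71) = 71

71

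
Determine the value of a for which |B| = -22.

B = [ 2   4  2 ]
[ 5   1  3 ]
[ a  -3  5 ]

Expanding along the column containing a, det(B) is linear in a: det(B) = (10)·a + (-102).
Set (10)·a + (-102) = -22  ⇒  (10)·a = 80  ⇒  a = 8.

8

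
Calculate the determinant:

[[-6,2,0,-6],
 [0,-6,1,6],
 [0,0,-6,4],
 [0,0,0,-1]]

The determinant is 216.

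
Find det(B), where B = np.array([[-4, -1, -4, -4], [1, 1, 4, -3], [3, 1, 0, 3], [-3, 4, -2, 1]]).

Expand along row 3 (it has 1 zero):
  + (3) · M_31   where M_31 = det([-1 -4 -4; 1 4 -3; 4 -2 1]) = 126
  − (1) · M_32   where M_32 = det([-4 -4 -4; 1 4 -3; -3 -2 1]) = -64
  − (3) · M_34   where M_34 = det([-4 -1 -4; 1 1 4; -3 4 -2]) = 54
det = (+1)·(3)·(126) + (-1)·(1)·(-64) + (-1)·(3)·(54) = 280

280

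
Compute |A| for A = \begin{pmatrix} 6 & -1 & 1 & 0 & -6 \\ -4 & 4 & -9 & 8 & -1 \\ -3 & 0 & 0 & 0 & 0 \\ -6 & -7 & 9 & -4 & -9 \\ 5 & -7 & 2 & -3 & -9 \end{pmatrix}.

Expand along row 3 (it has 4 zeros):
  + (-3) · M_31   where M_31 = det([-1 1 0 -6; 4 -9 8 -1; -7 9 -4 -9; -7 2 -3 -9]) = 1033
det = (+1)·(-3)·(1033) = -3099

The determinant is -3099.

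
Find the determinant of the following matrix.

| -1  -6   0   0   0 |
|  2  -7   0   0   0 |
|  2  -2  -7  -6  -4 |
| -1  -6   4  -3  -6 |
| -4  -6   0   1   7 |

The determinant is 4883.

The matrix is block lower-triangular with a 2×2 block and a 3×3 block on the diagonal, so its determinant equals the product of the determinants of the diagonal blocks.
det of the 2×2 block = 19
det of the 3×3 block = 257
det = (19)·(257) = 4883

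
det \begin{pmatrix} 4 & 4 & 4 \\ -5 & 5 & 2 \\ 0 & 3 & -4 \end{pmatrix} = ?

-244

Expand along row 3:
  − 3 · |4 4; -5 2| = −3·(8 − (-20)) = -84
  + (-4) · |4 4; -5 5| = (-4)·(20 − (-20)) = -160
Sum: (-84) + (-160) = -244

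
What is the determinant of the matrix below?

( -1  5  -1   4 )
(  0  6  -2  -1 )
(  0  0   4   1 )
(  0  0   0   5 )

-120

The matrix is upper triangular, so the determinant is the product of the diagonal entries:
det = (-1) · (6) · (4) · (5) = -120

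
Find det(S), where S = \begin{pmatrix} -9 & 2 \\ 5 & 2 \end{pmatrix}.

det(S) = (-9)·2 − 2·5 = -18 − 10 = -28

-28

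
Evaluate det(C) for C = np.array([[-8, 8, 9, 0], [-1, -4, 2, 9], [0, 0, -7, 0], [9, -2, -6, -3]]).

Expand along row 3 (it has 3 zeros):
  + (-7) · M_33   where M_33 = det([-8 8 0; -1 -4 9; 9 -2 -3]) = 384
det = (+1)·(-7)·(384) = -2688

-2688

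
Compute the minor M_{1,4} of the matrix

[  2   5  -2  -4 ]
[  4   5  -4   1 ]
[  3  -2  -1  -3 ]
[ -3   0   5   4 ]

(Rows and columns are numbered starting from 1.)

The minor is -76.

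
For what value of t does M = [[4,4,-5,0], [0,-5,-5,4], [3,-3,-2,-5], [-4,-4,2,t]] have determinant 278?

t = 2

Expanding along the column containing t, det(M) is linear in t: det(M) = (-155)·t + (588).
Set (-155)·t + (588) = 278  ⇒  (-155)·t = -310  ⇒  t = 2.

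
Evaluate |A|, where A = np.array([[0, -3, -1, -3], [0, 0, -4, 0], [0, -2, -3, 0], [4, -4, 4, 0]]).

det(A) = -96

Expand along row 2 (it has 3 zeros):
  − (-4) · M_23   where M_23 = det([0 -3 -3; 0 -2 0; 4 -4 0]) = -24
det = (-1)·(-4)·(-24) = -96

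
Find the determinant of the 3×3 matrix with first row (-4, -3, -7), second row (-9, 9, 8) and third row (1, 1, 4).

Expand along column 1:
  + (-4) · |9 8; 1 4| = (-4)·(36 − 8) = -112
  − (-9) · |-3 -7; 1 4| = −(-9)·(-12 − (-7)) = -45
  + 1 · |-3 -7; 9 8| = 1·(-24 − (-63)) = 39
Sum: (-112) + (-45) + (39) = -118

-118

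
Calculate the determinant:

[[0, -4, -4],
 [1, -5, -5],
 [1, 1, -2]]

-12

Expand along row 1:
  − (-4) · |1 -5; 1 -2| = −(-4)·(-2 − (-5)) = 12
  + (-4) · |1 -5; 1 1| = (-4)·(1 − (-5)) = -24
Sum: (12) + (-24) = -12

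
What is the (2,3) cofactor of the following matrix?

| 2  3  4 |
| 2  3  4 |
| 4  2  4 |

Delete row 2 and column 3; the remaining 2×2 submatrix is [2 3; 4 2].
Its determinant is 2·2 − 3·4 = -8.
The cofactor carries sign (−1)^(2+3) = −1, so C_{2,3} = −(-8) = 8.

The cofactor is 8.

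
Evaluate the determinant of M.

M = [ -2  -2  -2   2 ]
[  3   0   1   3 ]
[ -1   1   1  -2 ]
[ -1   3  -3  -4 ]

|M| = 40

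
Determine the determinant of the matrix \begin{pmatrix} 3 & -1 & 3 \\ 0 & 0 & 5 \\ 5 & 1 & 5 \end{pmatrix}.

Expand along row 2:
  − 5 · |3 -1; 5 1| = −5·(3 − (-5)) = -40

-40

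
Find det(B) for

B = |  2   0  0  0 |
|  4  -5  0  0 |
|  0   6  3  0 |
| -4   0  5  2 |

-60

B is lower triangular, so det(B) is the product of the diagonal entries:
det = (2) · (-5) · (3) · (2) = -60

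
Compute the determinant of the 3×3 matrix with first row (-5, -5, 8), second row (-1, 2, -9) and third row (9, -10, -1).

The determinant is 806.

Expand along row 1:
  + (-5) · |2 -9; -10 -1| = (-5)·(-2 − 90) = 460
  − (-5) · |-1 -9; 9 -1| = −(-5)·(1 − (-81)) = 410
  + 8 · |-1 2; 9 -10| = 8·(10 − 18) = -64
Sum: (460) + (410) + (-64) = 806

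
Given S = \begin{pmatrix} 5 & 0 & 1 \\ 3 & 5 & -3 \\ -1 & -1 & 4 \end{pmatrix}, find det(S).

87

Expand along column 2:
  + 5 · |5 1; -1 4| = 5·(20 − (-1)) = 105
  − (-1) · |5 1; 3 -3| = −(-1)·(-15 − 3) = -18
Sum: (105) + (-18) = 87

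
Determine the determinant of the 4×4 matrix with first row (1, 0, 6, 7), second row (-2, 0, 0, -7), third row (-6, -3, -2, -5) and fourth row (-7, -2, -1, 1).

Expand along row 2 (it has 2 zeros):
  − (-2) · M_21   where M_21 = det([0 6 7; -3 -2 -5; -2 -1 1]) = 71
  + (-7) · M_24   where M_24 = det([1 0 6; -6 -3 -2; -7 -2 -1]) = -55
det = (-1)·(-2)·(71) + (+1)·(-7)·(-55) = 527

527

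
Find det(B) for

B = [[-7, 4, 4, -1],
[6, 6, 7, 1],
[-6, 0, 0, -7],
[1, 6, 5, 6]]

The determinant is 544.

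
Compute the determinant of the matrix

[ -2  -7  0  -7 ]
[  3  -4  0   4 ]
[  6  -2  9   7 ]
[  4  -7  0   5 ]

Expand along column 3 (it has 3 zeros):
  + (9) · M_33   where M_33 = det([-2 -7 -7; 3 -4 4; 4 -7 5]) = 12
det = (+1)·(9)·(12) = 108

The determinant is 108.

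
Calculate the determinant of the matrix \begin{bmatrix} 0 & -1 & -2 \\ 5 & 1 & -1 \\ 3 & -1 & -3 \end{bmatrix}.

4

Expand along row 1:
  − (-1) · |5 -1; 3 -3| = −(-1)·(-15 − (-3)) = -12
  + (-2) · |5 1; 3 -1| = (-2)·(-5 − 3) = 16
Sum: (-12) + (16) = 4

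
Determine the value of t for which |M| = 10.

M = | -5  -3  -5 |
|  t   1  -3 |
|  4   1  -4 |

Expanding along the row containing t, det(M) is linear in t: det(M) = (-17)·t + (61).
Set (-17)·t + (61) = 10  ⇒  (-17)·t = -51  ⇒  t = 3.

t = 3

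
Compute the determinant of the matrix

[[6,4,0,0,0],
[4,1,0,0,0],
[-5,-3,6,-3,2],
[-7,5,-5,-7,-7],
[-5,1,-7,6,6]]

3950

The matrix is block lower-triangular with a 2×2 block and a 3×3 block on the diagonal, so its determinant equals the product of the determinants of the diagonal blocks.
det of the 2×2 block = -10
det of the 3×3 block = -395
det = (-10)·(-395) = 3950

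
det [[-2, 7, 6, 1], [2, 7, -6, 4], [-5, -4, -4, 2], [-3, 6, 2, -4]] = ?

Expand along row 1:
  + (-2) · M_11   where M_11 = det([7 -6 4; -4 -4 2; 6 2 -4]) = 172
  − (7) · M_12   where M_12 = det([2 -6 4; -5 -4 2; -3 2 -4]) = 92
  + (6) · M_13   where M_13 = det([2 7 4; -5 -4 2; -3 6 -4]) = -342
  − (1) · M_14   where M_14 = det([2 7 -6; -5 -4 -4; -3 6 2]) = 438
det = (+1)·(-2)·(172) + (-1)·(7)·(92) + (+1)·(6)·(-342) + (-1)·(1)·(438) = -3478

The determinant is -3478.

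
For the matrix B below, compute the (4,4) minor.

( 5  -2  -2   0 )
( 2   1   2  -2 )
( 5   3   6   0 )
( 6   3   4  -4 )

2

Delete row 4 and column 4; the remaining 3×3 submatrix is [5 -2 -2; 2 1 2; 5 3 6].
Its determinant is 2.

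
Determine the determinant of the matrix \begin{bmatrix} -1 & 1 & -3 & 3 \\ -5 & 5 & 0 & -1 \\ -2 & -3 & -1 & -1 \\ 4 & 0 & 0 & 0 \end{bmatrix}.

160

Expand along row 4 (it has 3 zeros):
  − (4) · M_41   where M_41 = det([1 -3 3; 5 0 -1; -3 -1 -1]) = -40
det = (-1)·(4)·(-40) = 160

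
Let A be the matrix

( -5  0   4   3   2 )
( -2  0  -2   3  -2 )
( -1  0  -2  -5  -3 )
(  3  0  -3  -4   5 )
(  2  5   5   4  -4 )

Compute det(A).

Expand along column 2 (it has 4 zeros):
  − (5) · M_52   where M_52 = det([-5 4 3 2; -2 -2 3 -2; -1 -2 -5 -3; 3 -3 -4 5]) = -895
det = (-1)·(5)·(-895) = 4475

4475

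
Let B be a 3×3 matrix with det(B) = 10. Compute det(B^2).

100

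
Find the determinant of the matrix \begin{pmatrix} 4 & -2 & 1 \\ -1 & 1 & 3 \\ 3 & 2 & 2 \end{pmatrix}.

Expand along column 1:
  + 4 · |1 3; 2 2| = 4·(2 − 6) = -16
  − (-1) · |-2 1; 2 2| = −(-1)·(-4 − 2) = -6
  + 3 · |-2 1; 1 3| = 3·(-6 − 1) = -21
Sum: (-16) + (-6) + (-21) = -43

The determinant is -43.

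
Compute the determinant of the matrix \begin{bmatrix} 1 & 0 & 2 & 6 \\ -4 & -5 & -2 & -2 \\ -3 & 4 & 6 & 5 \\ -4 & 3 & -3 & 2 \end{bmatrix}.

-1547

Expand along row 1 (it has 1 zero):
  + (1) · M_11   where M_11 = det([-5 -2 -2; 4 6 5; 3 -3 2]) = -89
  + (2) · M_13   where M_13 = det([-4 -5 -2; -3 4 5; -4 3 2]) = 84
  − (6) · M_14   where M_14 = det([-4 -5 -2; -3 4 6; -4 3 -3]) = 271
det = (+1)·(1)·(-89) + (+1)·(2)·(84) + (-1)·(6)·(271) = -1547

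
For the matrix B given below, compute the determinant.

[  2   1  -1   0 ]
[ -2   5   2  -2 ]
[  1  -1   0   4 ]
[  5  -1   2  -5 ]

Expand along row 1 (it has 1 zero):
  + (2) · M_11   where M_11 = det([5 2 -2; -1 0 4; -1 2 -5]) = -54
  − (1) · M_12   where M_12 = det([-2 2 -2; 1 0 4; 5 2 -5]) = 62
  + (-1) · M_13   where M_13 = det([-2 5 -2; 1 -1 4; 5 -1 -5]) = 99
det = (+1)·(2)·(-54) + (-1)·(1)·(62) + (+1)·(-1)·(99) = -269

|B| = -269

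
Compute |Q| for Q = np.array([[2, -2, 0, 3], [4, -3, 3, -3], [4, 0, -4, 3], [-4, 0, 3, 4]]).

Expand along column 2 (it has 2 zeros):
  − (-2) · M_12   where M_12 = det([4 3 -3; 4 -4 3; -4 3 4]) = -172
  + (-3) · M_22   where M_22 = det([2 0 3; 4 -4 3; -4 3 4]) = -62
det = (-1)·(-2)·(-172) + (+1)·(-3)·(-62) = -158

|Q| = -158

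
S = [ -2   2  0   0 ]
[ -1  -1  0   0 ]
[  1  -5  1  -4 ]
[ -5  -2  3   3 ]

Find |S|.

60

S is block lower-triangular with a 2×2 block and a 2×2 block on the diagonal, so its determinant equals the product of the determinants of the diagonal blocks.
det of the 2×2 block = 4
det of the 2×2 block = 15
det = (4)·(15) = 60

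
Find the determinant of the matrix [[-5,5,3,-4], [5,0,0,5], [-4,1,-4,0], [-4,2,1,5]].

Expand along row 2 (it has 2 zeros):
  − (5) · M_21   where M_21 = det([5 3 -4; 1 -4 0; 2 1 5]) = -151
  + (5) · M_24   where M_24 = det([-5 5 3; -4 1 -4; -4 2 1]) = 43
det = (-1)·(5)·(-151) + (+1)·(5)·(43) = 970

970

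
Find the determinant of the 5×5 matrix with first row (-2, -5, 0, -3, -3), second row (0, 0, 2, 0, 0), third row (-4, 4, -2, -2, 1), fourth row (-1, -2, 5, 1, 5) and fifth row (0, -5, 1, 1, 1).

Expand along row 2 (it has 4 zeros):
  − (2) · M_23   where M_23 = det([-2 -5 -3 -3; -4 4 -2 1; -1 -2 1 5; 0 -5 1 1]) = 194
det = (-1)·(2)·(194) = -388

The determinant is -388.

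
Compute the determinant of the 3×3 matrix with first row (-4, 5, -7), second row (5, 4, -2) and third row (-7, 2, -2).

-130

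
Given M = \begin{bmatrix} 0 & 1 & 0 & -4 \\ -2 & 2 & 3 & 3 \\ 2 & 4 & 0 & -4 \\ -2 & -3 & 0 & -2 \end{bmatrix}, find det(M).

|M| = -12

Expand along column 3 (it has 3 zeros):
  − (3) · M_23   where M_23 = det([0 1 -4; 2 4 -4; -2 -3 -2]) = 4
det = (-1)·(3)·(4) = -12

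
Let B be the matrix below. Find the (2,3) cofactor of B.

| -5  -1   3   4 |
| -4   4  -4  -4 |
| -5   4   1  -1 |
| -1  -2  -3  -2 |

The cofactor is -115.

Delete row 2 and column 3; the remaining 3×3 submatrix is [-5 -1 4; -5 4 -1; -1 -2 -2].
Its determinant is 115.
The cofactor carries sign (−1)^(2+3) = −1, so C_{2,3} = −(115) = -115.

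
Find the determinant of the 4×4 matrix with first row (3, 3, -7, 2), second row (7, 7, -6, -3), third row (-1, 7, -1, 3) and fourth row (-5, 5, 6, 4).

The determinant is -406.

Expand along row 1:
  + (3) · M_11   where M_11 = det([7 -6 -3; 7 -1 3; 5 6 4]) = -217
  − (3) · M_12   where M_12 = det([7 -6 -3; -1 -1 3; -5 6 4]) = -55
  + (-7) · M_13   where M_13 = det([7 7 -3; -1 7 3; -5 5 4]) = -76
  − (2) · M_14   where M_14 = det([7 7 -6; -1 7 -1; -5 5 6]) = 226
det = (+1)·(3)·(-217) + (-1)·(3)·(-55) + (+1)·(-7)·(-76) + (-1)·(2)·(226) = -406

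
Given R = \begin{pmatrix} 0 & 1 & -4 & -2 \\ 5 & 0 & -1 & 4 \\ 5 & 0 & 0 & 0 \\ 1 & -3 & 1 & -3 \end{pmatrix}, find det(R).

Expand along row 3 (it has 3 zeros):
  + (5) · M_31   where M_31 = det([1 -4 -2; 0 -1 4; -3 1 -3]) = 53
det = (+1)·(5)·(53) = 265

The determinant is 265.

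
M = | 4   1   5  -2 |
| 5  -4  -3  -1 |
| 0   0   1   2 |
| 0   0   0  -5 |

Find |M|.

The determinant is 105.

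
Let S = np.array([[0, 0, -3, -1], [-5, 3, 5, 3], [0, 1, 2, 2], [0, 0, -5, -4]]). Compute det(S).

|S| = -35

Expand along column 1 (it has 3 zeros):
  − (-5) · M_21   where M_21 = det([0 -3 -1; 1 2 2; 0 -5 -4]) = -7
det = (-1)·(-5)·(-7) = -35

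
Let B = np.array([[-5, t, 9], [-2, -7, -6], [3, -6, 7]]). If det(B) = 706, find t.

Expanding along the column containing t, det(B) is linear in t: det(B) = (-4)·t + (722).
Set (-4)·t + (722) = 706  ⇒  (-4)·t = -16  ⇒  t = 4.

4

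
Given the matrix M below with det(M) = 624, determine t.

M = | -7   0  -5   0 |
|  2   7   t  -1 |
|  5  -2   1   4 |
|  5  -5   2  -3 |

Expanding along the column containing t, det(M) is linear in t: det(M) = (182)·t + (-1014).
Set (182)·t + (-1014) = 624  ⇒  (182)·t = 1638  ⇒  t = 9.

9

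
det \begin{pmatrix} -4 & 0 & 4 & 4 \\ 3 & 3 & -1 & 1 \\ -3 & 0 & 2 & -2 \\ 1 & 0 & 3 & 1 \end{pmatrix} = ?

Expand along column 2 (it has 3 zeros):
  + (3) · M_22   where M_22 = det([-4 4 4; -3 2 -2; 1 3 1]) = -72
det = (+1)·(3)·(-72) = -216

The determinant is -216.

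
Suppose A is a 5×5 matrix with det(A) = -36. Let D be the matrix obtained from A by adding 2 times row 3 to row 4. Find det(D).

det(D) = -36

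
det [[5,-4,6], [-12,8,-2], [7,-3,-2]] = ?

The determinant is -78.

Expand along column 1:
  + 5 · |8 -2; -3 -2| = 5·(-16 − 6) = -110
  − (-12) · |-4 6; -3 -2| = −(-12)·(8 − (-18)) = 312
  + 7 · |-4 6; 8 -2| = 7·(8 − 48) = -280
Sum: (-110) + (312) + (-280) = -78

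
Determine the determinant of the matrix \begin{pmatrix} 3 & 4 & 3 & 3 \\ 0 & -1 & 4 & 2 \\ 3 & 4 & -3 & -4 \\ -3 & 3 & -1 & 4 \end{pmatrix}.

Expand along row 2 (it has 1 zero):
  + (-1) · M_22   where M_22 = det([3 3 3; 3 -3 -4; -3 -1 4]) = -84
  − (4) · M_23   where M_23 = det([3 4 3; 3 4 -4; -3 3 4]) = 147
  + (2) · M_24   where M_24 = det([3 4 3; 3 4 -3; -3 3 -1]) = 126
det = (+1)·(-1)·(-84) + (-1)·(4)·(147) + (+1)·(2)·(126) = -252

-252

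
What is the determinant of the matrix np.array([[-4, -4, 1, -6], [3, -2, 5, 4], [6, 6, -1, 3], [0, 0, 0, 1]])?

10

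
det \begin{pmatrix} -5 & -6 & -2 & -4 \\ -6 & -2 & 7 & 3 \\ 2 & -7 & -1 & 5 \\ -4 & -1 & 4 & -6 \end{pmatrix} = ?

2780

Expand along row 1:
  + (-5) · M_11   where M_11 = det([-2 7 3; -7 -1 5; -1 4 -6]) = -388
  − (-6) · M_12   where M_12 = det([-6 7 3; 2 -1 5; -4 4 -6]) = 40
  + (-2) · M_13   where M_13 = det([-6 -2 3; 2 -7 5; -4 -1 -6]) = -356
  − (-4) · M_14   where M_14 = det([-6 -2 7; 2 -7 -1; -4 -1 4]) = -28
det = (+1)·(-5)·(-388) + (-1)·(-6)·(40) + (+1)·(-2)·(-356) + (-1)·(-4)·(-28) = 2780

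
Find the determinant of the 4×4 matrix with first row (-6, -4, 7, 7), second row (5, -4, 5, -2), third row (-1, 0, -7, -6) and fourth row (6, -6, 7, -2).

-160

Expand along row 3 (it has 1 zero):
  + (-1) · M_31   where M_31 = det([-4 7 7; -4 5 -2; -6 7 -2]) = 26
  + (-7) · M_33   where M_33 = det([-6 -4 7; 5 -4 -2; 6 -6 -2]) = -10
  − (-6) · M_34   where M_34 = det([-6 -4 7; 5 -4 5; 6 -6 7]) = -34
det = (+1)·(-1)·(26) + (+1)·(-7)·(-10) + (-1)·(-6)·(-34) = -160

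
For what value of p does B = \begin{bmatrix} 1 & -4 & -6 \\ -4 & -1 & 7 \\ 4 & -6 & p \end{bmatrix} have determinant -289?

Expanding along the row containing p, det(B) is linear in p: det(B) = (-17)·p + (-238).
Set (-17)·p + (-238) = -289  ⇒  (-17)·p = -51  ⇒  p = 3.

3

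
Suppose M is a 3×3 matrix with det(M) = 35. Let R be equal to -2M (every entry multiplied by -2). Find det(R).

-280

For a 3×3 matrix, det(-2M) = (-2)^3·det(M) = -8·det(M).
det(R) = (-8)·(35) = -280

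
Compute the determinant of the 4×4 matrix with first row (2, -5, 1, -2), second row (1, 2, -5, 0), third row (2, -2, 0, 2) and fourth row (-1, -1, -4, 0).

Expand along column 4 (it has 2 zeros):
  − (-2) · M_14   where M_14 = det([1 2 -5; 2 -2 0; -1 -1 -4]) = 44
  − (2) · M_34   where M_34 = det([2 -5 1; 1 2 -5; -1 -1 -4]) = -70
det = (-1)·(-2)·(44) + (-1)·(2)·(-70) = 228

228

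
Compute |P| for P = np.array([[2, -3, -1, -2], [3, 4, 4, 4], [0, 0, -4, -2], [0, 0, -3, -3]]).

102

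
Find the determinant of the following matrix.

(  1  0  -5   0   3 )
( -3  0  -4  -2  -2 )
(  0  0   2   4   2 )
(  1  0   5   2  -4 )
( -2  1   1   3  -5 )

Expand along column 2 (it has 4 zeros):
  − (1) · M_52   where M_52 = det([1 -5 0 3; -3 -4 -2 -2; 0 2 4 2; 1 5 2 -4]) = 288
det = (-1)·(1)·(288) = -288

-288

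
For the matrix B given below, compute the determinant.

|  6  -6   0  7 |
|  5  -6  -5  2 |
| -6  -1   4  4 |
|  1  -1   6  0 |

det(B) = 1635

Expand along row 1 (it has 1 zero):
  + (6) · M_11   where M_11 = det([-6 -5 2; -1 4 4; -1 6 0]) = 160
  − (-6) · M_12   where M_12 = det([5 -5 2; -6 4 4; 1 6 0]) = -220
  − (7) · M_14   where M_14 = det([5 -6 -5; -6 -1 4; 1 -1 6]) = -285
det = (+1)·(6)·(160) + (-1)·(-6)·(-220) + (-1)·(7)·(-285) = 1635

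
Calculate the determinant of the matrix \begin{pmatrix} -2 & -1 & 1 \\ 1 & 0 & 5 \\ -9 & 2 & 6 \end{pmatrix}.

The determinant is 73.

Expand along column 2:
  − (-1) · |1 5; -9 6| = −(-1)·(6 − (-45)) = 51
  − 2 · |-2 1; 1 5| = −2·(-10 − 1) = 22
Sum: (51) + (22) = 73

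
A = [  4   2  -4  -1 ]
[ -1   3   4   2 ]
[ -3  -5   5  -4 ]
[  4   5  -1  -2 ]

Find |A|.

The determinant is -157.

Expand along row 1:
  + (4) · M_11   where M_11 = det([3 4 2; -5 5 -4; 5 -1 -2]) = -202
  − (2) · M_12   where M_12 = det([-1 4 2; -3 5 -4; 4 -1 -2]) = -108
  + (-4) · M_13   where M_13 = det([-1 3 2; -3 -5 -4; 4 5 -2]) = -86
  − (-1) · M_14   where M_14 = det([-1 3 4; -3 -5 5; 4 5 -1]) = 91
det = (+1)·(4)·(-202) + (-1)·(2)·(-108) + (+1)·(-4)·(-86) + (-1)·(-1)·(91) = -157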